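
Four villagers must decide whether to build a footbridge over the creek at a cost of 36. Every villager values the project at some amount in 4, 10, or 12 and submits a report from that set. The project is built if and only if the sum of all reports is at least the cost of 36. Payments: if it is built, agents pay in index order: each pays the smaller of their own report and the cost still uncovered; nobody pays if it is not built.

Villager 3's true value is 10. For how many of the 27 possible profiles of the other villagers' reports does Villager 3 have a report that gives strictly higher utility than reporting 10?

Others report (10, 10, 12): truth gives 0; report 4 gives 6 > 0. Violating.
Others report (10, 12, 10): truth gives 0; report 4 gives 6 > 0. Violating.
Others report (10, 12, 12): truth gives 0; report 4 gives 6 > 0. Violating.
Others report (12, 10, 10): truth gives 0; report 4 gives 6 > 0. Violating.
Others report (4, 4, 4): truth gives 0; no alternative beats it.
Others report (4, 4, 10): truth gives 0; no alternative beats it.
(Checking all 27 profiles: 7 have a profitable deviation, 20 do not.)

7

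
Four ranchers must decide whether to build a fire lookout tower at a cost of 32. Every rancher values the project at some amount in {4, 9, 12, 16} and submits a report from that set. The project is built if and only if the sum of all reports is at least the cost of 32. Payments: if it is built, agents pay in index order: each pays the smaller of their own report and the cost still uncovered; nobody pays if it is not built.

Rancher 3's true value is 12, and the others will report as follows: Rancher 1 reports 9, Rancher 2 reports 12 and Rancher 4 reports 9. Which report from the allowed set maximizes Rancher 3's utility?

Report 4: project built, pays 4, utility 12 - 4 = 8.
Report 9: project built, pays 9, utility 12 - 9 = 3.
Report 12: project built, pays 11, utility 12 - 11 = 1.
Report 16: project built, pays 11, utility 12 - 11 = 1.
The best choice is 4 with utility 8.

4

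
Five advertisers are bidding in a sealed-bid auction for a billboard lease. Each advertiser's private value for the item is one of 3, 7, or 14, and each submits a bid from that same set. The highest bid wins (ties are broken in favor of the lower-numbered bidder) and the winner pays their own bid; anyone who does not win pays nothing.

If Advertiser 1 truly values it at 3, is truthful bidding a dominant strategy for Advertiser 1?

Check each profile of the others' bids and compare truth against every alternative bid.
Others bid (3, 3, 3, 3): truth gives 0, best alternative gives -4.
Others bid (3, 3, 3, 7): truth gives 0, best alternative gives -4.
Others bid (3, 3, 7, 3): truth gives 0, best alternative gives -4.
Others bid (3, 3, 7, 7): truth gives 0, best alternative gives -4.
Others bid (3, 7, 3, 3): truth gives 0, best alternative gives -4.
Others bid (3, 7, 3, 7): truth gives 0, best alternative gives -4.
(Remaining 75 profiles checked similarly; truth is weakly best in each.)
In every case the truthful bid is at least as good as any alternative, so it is a dominant strategy.

Yes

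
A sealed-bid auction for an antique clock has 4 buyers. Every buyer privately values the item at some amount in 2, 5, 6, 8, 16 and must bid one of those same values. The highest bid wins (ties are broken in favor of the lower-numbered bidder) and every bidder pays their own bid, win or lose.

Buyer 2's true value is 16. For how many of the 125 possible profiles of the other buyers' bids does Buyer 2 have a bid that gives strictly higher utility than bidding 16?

73

Others bid (2, 2, 2): truth gives 0; bid 5 gives 11 > 0. Violating.
Others bid (2, 2, 5): truth gives 0; bid 5 gives 11 > 0. Violating.
Others bid (2, 2, 6): truth gives 0; bid 6 gives 10 > 0. Violating.
Others bid (2, 2, 8): truth gives 0; bid 8 gives 8 > 0. Violating.
Others bid (2, 2, 16): truth gives 0; no alternative beats it.
Others bid (2, 5, 16): truth gives 0; no alternative beats it.
(Checking all 125 profiles: 73 have a profitable deviation, 52 do not.)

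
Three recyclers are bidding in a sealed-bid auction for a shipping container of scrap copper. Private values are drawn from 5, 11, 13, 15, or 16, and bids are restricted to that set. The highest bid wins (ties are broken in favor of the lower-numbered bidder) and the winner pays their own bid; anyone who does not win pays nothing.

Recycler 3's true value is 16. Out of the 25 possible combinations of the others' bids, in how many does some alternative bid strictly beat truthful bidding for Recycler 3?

Others bid (5, 5): truth gives 0; bid 11 gives 5 > 0. Violating.
Others bid (5, 11): truth gives 0; bid 13 gives 3 > 0. Violating.
Others bid (5, 13): truth gives 0; bid 15 gives 1 > 0. Violating.
Others bid (11, 5): truth gives 0; bid 13 gives 3 > 0. Violating.
Others bid (5, 15): truth gives 0; no alternative beats it.
Others bid (5, 16): truth gives 0; no alternative beats it.
(Checking all 25 profiles: 9 have a profitable deviation, 16 do not.)

9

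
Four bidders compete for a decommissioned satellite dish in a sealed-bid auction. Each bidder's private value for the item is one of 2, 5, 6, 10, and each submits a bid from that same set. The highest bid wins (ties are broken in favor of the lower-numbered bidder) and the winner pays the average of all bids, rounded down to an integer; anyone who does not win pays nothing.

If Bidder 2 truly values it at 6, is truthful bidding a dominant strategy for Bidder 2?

No

Consider the case where Bidder 1 bids 2, Bidder 3 bids 2 and Bidder 4 bids 2.
Truthful bid 6: wins, pays 3, utility 6 - 3 = 3.
Bid 5 instead: wins, pays 2, utility 6 - 2 = 4.
Since 4 > 3, bidding 5 is strictly better here, so truthful bidding is not dominant.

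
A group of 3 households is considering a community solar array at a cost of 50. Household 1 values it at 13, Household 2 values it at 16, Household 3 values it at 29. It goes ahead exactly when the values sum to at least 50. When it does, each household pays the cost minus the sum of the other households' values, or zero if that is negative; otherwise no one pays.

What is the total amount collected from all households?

Total value 58 ≥ cost 50, so it is built.
Household 1: others sum to 45; max(0, 50 - 45) = 5.
Household 2: others sum to 42; max(0, 50 - 42) = 8.
Household 3: others sum to 29; max(0, 50 - 29) = 21.
Total collected = 5 + 8 + 21 = 34.

34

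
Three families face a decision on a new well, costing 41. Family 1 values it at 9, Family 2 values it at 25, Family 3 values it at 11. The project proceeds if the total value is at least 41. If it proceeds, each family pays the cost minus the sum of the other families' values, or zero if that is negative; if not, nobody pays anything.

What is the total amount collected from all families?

Total value 45 ≥ cost 41, so it is built.
Family 1: others sum to 36; max(0, 41 - 36) = 5.
Family 2: others sum to 20; max(0, 41 - 20) = 21.
Family 3: others sum to 34; max(0, 41 - 34) = 7.
Total collected = 5 + 21 + 7 = 33.

33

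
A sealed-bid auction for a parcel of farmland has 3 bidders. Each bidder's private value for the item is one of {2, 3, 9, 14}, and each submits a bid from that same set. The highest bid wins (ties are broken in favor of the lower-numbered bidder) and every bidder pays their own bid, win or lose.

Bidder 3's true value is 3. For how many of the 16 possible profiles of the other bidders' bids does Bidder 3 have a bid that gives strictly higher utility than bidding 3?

Others bid (2, 3): truth gives -3; bid 2 gives -2 > -3. Violating.
Others bid (2, 9): truth gives -3; bid 2 gives -2 > -3. Violating.
Others bid (2, 14): truth gives -3; bid 2 gives -2 > -3. Violating.
Others bid (3, 2): truth gives -3; bid 2 gives -2 > -3. Violating.
Others bid (2, 2): truth gives 0; no alternative beats it.
(Checking all 16 profiles: 15 have a profitable deviation, 1 does not.)

15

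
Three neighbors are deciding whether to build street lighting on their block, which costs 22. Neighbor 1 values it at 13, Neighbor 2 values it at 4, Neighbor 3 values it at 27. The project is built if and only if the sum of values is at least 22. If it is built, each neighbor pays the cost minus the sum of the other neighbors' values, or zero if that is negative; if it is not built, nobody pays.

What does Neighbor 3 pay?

5

Total value 44 ≥ cost 22, so the project is built.
The other neighbors' values sum to 17.
Cost minus that sum is 22 - 17 = 5.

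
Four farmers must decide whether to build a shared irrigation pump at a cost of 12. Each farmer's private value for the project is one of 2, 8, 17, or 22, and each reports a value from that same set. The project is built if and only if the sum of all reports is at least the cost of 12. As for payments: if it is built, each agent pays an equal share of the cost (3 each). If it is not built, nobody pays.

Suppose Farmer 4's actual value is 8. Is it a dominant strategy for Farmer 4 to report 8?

Check each profile of the others' reports and compare truth against every alternative report.
Others report (2, 2, 2): truth gives 5, best alternative gives 5.
Others report (2, 2, 8): truth gives 5, best alternative gives 5.
Others report (2, 2, 17): truth gives 5, best alternative gives 5.
Others report (2, 2, 22): truth gives 5, best alternative gives 5.
Others report (2, 8, 2): truth gives 5, best alternative gives 5.
Others report (2, 8, 8): truth gives 5, best alternative gives 5.
(Remaining 58 profiles checked similarly; truth is weakly best in each.)
In every case the truthful report is at least as good as any alternative, so it is a dominant strategy.

Yes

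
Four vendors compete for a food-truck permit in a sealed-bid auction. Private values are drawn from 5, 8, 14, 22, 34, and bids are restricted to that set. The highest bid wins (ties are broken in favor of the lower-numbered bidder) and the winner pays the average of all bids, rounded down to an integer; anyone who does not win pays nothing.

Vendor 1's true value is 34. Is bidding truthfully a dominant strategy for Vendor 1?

No

Consider the case where Vendor 2 bids 5, Vendor 3 bids 5 and Vendor 4 bids 5.
Truthful bid 34: wins, pays 12, utility 34 - 12 = 22.
Bid 5 instead: wins, pays 5, utility 34 - 5 = 29.
Since 29 > 22, bidding 5 is strictly better here, so truthful bidding is not dominant.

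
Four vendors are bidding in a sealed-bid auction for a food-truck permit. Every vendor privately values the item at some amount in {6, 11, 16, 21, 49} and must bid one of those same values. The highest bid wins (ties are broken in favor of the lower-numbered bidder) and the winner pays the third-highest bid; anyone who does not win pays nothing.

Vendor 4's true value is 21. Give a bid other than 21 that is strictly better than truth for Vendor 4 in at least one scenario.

Suppose Vendor 1 bids 6, Vendor 2 bids 6 and Vendor 3 bids 21.
Bid 21: loses, pays 0, utility 0.
Bid 49: wins, pays 6, utility 21 - 6 = 15.
So bidding 49 beats truth here (15 > 0).

49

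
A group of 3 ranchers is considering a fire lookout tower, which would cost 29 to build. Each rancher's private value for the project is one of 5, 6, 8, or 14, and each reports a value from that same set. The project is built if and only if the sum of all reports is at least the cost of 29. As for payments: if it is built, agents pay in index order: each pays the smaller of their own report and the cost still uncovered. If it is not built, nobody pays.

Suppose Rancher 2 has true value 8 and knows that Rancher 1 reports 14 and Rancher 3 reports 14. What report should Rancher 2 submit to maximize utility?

5

Report 5: project built, pays 5, utility 8 - 5 = 3.
Report 6: project built, pays 6, utility 8 - 6 = 2.
Report 8: project built, pays 8, utility 8 - 8 = 0.
Report 14: project built, pays 14, utility 8 - 14 = -6.
The best choice is 5 with utility 3.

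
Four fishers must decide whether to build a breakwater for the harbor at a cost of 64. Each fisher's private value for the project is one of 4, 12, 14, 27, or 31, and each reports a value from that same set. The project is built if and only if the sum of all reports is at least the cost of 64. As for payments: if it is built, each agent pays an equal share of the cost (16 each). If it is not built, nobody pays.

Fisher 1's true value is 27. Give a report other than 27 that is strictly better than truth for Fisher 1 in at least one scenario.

31

Suppose Fisher 2 reports 4, Fisher 3 reports 4 and Fisher 4 reports 27.
Report 27: project not built, utility 0.
Report 31: project built, pays 16, utility 27 - 16 = 11.
So reporting 31 beats truth here (11 > 0).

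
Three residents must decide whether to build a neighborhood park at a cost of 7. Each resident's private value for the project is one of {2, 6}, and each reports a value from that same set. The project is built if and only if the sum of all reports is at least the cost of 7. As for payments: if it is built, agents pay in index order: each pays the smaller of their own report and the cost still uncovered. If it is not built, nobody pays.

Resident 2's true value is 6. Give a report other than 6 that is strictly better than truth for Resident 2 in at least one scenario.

2

Suppose Resident 1 reports 2 and Resident 3 reports 6.
Report 6: project built, pays 5, utility 6 - 5 = 1.
Report 2: project built, pays 2, utility 6 - 2 = 4.
So reporting 2 beats truth here (4 > 1).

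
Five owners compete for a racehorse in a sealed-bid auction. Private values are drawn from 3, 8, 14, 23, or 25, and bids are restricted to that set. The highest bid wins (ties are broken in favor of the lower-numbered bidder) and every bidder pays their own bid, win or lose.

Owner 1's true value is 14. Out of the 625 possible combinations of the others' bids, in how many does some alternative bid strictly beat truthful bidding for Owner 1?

Others bid (3, 3, 3, 3): truth gives 0; bid 3 gives 11 > 0. Violating.
Others bid (3, 3, 3, 8): truth gives 0; bid 8 gives 6 > 0. Violating.
Others bid (3, 3, 3, 23): truth gives -14; bid 3 gives -3 > -14. Violating.
Others bid (3, 3, 3, 25): truth gives -14; bid 3 gives -3 > -14. Violating.
Others bid (3, 3, 3, 14): truth gives 0; no alternative beats it.
Others bid (3, 3, 8, 14): truth gives 0; no alternative beats it.
(Checking all 625 profiles: 560 have a profitable deviation, 65 do not.)

560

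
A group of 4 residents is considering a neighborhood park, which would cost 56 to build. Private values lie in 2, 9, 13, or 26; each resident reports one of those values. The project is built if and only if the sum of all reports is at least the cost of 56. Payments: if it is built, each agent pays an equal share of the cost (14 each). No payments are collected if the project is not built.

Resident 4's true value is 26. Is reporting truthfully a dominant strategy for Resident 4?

Check each profile of the others' reports and compare truth against every alternative report.
Others report (2, 2, 26): truth gives 12, best alternative gives 0.
Others report (2, 9, 26): truth gives 12, best alternative gives 0.
Others report (2, 13, 26): truth gives 12, best alternative gives 0.
Others report (2, 26, 2): truth gives 12, best alternative gives 0.
Others report (2, 26, 9): truth gives 12, best alternative gives 0.
Others report (2, 26, 13): truth gives 12, best alternative gives 0.
(Remaining 58 profiles checked similarly; truth is weakly best in each.)
In every case the truthful report is at least as good as any alternative, so it is a dominant strategy.

Yes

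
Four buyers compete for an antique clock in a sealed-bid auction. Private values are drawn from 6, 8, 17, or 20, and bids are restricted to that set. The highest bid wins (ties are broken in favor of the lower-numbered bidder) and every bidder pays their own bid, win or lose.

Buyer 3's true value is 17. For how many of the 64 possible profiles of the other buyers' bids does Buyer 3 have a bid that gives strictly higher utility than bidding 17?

Others bid (6, 6, 6): truth gives 0; bid 8 gives 9 > 0. Violating.
Others bid (6, 6, 8): truth gives 0; bid 8 gives 9 > 0. Violating.
Others bid (6, 6, 20): truth gives -17; bid 20 gives -3 > -17. Violating.
Others bid (6, 8, 20): truth gives -17; bid 20 gives -3 > -17. Violating.
Others bid (6, 6, 17): truth gives 0; no alternative beats it.
Others bid (6, 8, 6): truth gives 0; no alternative beats it.
(Checking all 64 profiles: 54 have a profitable deviation, 10 do not.)

54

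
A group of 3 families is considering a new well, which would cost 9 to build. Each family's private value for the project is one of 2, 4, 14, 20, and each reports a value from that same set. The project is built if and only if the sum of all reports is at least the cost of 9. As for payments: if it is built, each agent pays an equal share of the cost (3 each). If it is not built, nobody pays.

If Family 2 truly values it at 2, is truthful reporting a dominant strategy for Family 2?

Yes

Check each profile of the others' reports and compare truth against every alternative report.
Others report (2, 4): truth gives 0, best alternative gives -1.
Others report (4, 2): truth gives 0, best alternative gives -1.
Others report (2, 14): truth gives -1, best alternative gives -1.
Others report (2, 20): truth gives -1, best alternative gives -1.
Others report (4, 4): truth gives -1, best alternative gives -1.
Others report (4, 14): truth gives -1, best alternative gives -1.
(Remaining 10 profiles checked similarly; truth is weakly best in each.)
In every case the truthful report is at least as good as any alternative, so it is a dominant strategy.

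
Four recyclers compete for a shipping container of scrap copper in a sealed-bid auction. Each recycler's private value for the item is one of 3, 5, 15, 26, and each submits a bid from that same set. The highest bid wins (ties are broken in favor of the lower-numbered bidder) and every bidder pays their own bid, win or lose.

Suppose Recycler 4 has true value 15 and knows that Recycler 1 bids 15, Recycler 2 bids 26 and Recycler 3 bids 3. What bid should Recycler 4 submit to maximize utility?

Bid 3: loses but pays 3, utility -3.
Bid 5: loses but pays 5, utility -5.
Bid 15: loses but pays 15, utility -15.
Bid 26: loses but pays 26, utility -26.
The best choice is 3 with utility -3.

3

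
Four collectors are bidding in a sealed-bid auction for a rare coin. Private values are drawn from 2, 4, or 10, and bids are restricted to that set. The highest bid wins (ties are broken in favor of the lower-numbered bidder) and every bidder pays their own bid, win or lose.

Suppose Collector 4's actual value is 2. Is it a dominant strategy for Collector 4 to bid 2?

Check each profile of the others' bids and compare truth against every alternative bid.
Others bid (2, 2, 4): truth gives -2, best alternative gives -4.
Others bid (2, 2, 10): truth gives -2, best alternative gives -4.
Others bid (2, 4, 2): truth gives -2, best alternative gives -4.
Others bid (2, 4, 4): truth gives -2, best alternative gives -4.
Others bid (2, 4, 10): truth gives -2, best alternative gives -4.
Others bid (2, 10, 2): truth gives -2, best alternative gives -4.
(Remaining 21 profiles checked similarly; truth is weakly best in each.)
In every case the truthful bid is at least as good as any alternative, so it is a dominant strategy.

Yes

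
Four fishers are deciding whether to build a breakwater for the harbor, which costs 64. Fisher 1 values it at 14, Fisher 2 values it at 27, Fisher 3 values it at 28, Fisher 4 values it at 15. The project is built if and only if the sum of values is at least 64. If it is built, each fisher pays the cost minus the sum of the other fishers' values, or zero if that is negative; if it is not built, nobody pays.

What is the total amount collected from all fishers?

15

Total value 84 ≥ cost 64, so it is built.
Fisher 1: others sum to 70; max(0, 64 - 70) = 0.
Fisher 2: others sum to 57; max(0, 64 - 57) = 7.
Fisher 3: others sum to 56; max(0, 64 - 56) = 8.
Fisher 4: others sum to 69; max(0, 64 - 69) = 0.
Total collected = 0 + 7 + 8 + 0 = 15.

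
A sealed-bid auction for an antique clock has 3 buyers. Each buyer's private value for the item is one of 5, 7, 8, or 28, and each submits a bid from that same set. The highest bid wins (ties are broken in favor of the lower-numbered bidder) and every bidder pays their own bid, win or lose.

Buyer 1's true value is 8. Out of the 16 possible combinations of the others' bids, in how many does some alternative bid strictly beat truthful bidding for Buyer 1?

Others bid (5, 5): truth gives 0; bid 5 gives 3 > 0. Violating.
Others bid (5, 7): truth gives 0; bid 7 gives 1 > 0. Violating.
Others bid (5, 28): truth gives -8; bid 5 gives -5 > -8. Violating.
Others bid (7, 5): truth gives 0; bid 7 gives 1 > 0. Violating.
Others bid (5, 8): truth gives 0; no alternative beats it.
Others bid (7, 8): truth gives 0; no alternative beats it.
(Checking all 16 profiles: 11 have a profitable deviation, 5 do not.)

11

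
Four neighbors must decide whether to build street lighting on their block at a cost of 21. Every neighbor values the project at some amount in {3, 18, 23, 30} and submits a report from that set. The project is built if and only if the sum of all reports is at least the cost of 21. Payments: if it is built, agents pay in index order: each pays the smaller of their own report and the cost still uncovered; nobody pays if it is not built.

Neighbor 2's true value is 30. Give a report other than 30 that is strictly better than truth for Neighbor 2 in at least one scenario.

Suppose Neighbor 1 reports 3, Neighbor 3 reports 3 and Neighbor 4 reports 18.
Report 30: project built, pays 18, utility 30 - 18 = 12.
Report 3: project built, pays 3, utility 30 - 3 = 27.
So reporting 3 beats truth here (27 > 12).

3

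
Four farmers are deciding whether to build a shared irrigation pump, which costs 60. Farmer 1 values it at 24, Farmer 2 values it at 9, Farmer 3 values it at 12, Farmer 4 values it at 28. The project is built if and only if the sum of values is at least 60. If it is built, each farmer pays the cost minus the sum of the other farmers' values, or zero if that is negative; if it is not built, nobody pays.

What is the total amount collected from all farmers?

Total value 73 ≥ cost 60, so it is built.
Farmer 1: others sum to 49; max(0, 60 - 49) = 11.
Farmer 2: others sum to 64; max(0, 60 - 64) = 0.
Farmer 3: others sum to 61; max(0, 60 - 61) = 0.
Farmer 4: others sum to 45; max(0, 60 - 45) = 15.
Total collected = 11 + 0 + 0 + 15 = 26.

26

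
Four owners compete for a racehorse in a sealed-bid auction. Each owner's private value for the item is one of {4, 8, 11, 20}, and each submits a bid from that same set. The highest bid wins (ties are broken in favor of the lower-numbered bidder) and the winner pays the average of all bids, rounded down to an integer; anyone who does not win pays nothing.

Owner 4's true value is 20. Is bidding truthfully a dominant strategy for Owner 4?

Consider the case where Owner 1 bids 4, Owner 2 bids 4 and Owner 3 bids 4.
Truthful bid 20: wins, pays 8, utility 20 - 8 = 12.
Bid 8 instead: wins, pays 5, utility 20 - 5 = 15.
Since 15 > 12, bidding 8 is strictly better here, so truthful bidding is not dominant.

No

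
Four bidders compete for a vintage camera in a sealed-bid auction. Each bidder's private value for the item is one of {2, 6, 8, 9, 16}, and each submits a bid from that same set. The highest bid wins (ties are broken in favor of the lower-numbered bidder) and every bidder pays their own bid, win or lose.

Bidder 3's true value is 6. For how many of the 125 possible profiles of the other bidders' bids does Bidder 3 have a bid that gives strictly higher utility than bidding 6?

123

Others bid (2, 2, 8): truth gives -6; bid 2 gives -2 > -6. Violating.
Others bid (2, 2, 9): truth gives -6; bid 2 gives -2 > -6. Violating.
Others bid (2, 2, 16): truth gives -6; bid 2 gives -2 > -6. Violating.
Others bid (2, 6, 2): truth gives -6; bid 2 gives -2 > -6. Violating.
Others bid (2, 2, 2): truth gives 0; no alternative beats it.
Others bid (2, 2, 6): truth gives 0; no alternative beats it.
(Checking all 125 profiles: 123 have a profitable deviation, 2 do not.)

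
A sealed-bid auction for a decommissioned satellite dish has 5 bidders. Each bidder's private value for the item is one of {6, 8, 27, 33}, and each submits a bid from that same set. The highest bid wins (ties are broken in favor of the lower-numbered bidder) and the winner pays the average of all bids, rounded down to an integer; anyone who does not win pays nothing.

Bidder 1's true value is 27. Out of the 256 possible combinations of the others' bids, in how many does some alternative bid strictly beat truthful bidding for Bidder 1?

Others bid (6, 6, 6, 6): truth gives 17; bid 6 gives 21 > 17. Violating.
Others bid (6, 6, 6, 8): truth gives 17; bid 8 gives 21 > 17. Violating.
Others bid (6, 6, 6, 33): truth gives 0; bid 33 gives 11 > 0. Violating.
Others bid (6, 6, 8, 6): truth gives 17; bid 8 gives 21 > 17. Violating.
Others bid (6, 6, 6, 27): truth gives 13; no alternative beats it.
Others bid (6, 6, 8, 27): truth gives 13; no alternative beats it.
(Checking all 256 profiles: 168 have a profitable deviation, 88 do not.)

168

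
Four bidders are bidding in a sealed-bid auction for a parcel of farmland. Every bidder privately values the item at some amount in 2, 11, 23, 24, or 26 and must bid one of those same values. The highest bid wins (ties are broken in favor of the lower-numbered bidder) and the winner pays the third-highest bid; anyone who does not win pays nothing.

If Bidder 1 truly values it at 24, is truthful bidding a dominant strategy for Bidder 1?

Consider the case where Bidder 2 bids 2, Bidder 3 bids 2 and Bidder 4 bids 26.
Truthful bid 24: loses, pays 0, utility 0.
Bid 26 instead: wins, pays 2, utility 24 - 2 = 22.
Since 22 > 0, bidding 26 is strictly better here, so truthful bidding is not dominant.

No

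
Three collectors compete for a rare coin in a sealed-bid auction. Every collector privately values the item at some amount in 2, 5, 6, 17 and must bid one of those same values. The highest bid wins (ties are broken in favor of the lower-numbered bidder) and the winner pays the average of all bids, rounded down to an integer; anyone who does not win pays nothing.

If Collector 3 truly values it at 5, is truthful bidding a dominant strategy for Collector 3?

No

Consider the case where Collector 1 bids 2 and Collector 2 bids 5.
Truthful bid 5: loses, pays 0, utility 0.
Bid 6 instead: wins, pays 4, utility 5 - 4 = 1.
Since 1 > 0, bidding 6 is strictly better here, so truthful bidding is not dominant.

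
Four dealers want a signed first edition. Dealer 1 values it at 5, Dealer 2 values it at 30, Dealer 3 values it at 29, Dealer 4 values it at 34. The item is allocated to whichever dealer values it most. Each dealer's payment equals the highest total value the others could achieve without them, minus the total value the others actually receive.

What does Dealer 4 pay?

Dealer 4 has the highest value and receives the item.
Without Dealer 4, the item would go to the next-highest value, 30, so the others could achieve 30.
With Dealer 4 present and winning, the others receive nothing, so their total is 0.
Payment = 30 - 0 = 30.

30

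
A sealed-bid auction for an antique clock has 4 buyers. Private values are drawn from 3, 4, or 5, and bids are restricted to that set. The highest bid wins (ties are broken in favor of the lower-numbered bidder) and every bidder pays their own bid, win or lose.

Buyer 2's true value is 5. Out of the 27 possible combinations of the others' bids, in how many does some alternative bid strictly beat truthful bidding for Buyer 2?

13

Others bid (3, 3, 3): truth gives 0; bid 4 gives 1 > 0. Violating.
Others bid (3, 3, 4): truth gives 0; bid 4 gives 1 > 0. Violating.
Others bid (3, 4, 3): truth gives 0; bid 4 gives 1 > 0. Violating.
Others bid (3, 4, 4): truth gives 0; bid 4 gives 1 > 0. Violating.
Others bid (3, 3, 5): truth gives 0; no alternative beats it.
Others bid (3, 4, 5): truth gives 0; no alternative beats it.
(Checking all 27 profiles: 13 have a profitable deviation, 14 do not.)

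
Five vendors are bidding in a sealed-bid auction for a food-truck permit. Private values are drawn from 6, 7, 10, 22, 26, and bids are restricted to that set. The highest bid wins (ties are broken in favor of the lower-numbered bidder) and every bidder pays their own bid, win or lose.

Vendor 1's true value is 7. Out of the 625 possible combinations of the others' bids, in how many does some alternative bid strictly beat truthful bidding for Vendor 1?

610

Others bid (6, 6, 6, 6): truth gives 0; bid 6 gives 1 > 0. Violating.
Others bid (6, 6, 6, 10): truth gives -7; bid 10 gives -3 > -7. Violating.
Others bid (6, 6, 6, 22): truth gives -7; bid 6 gives -6 > -7. Violating.
Others bid (6, 6, 6, 26): truth gives -7; bid 6 gives -6 > -7. Violating.
Others bid (6, 6, 6, 7): truth gives 0; no alternative beats it.
Others bid (6, 6, 7, 6): truth gives 0; no alternative beats it.
(Checking all 625 profiles: 610 have a profitable deviation, 15 do not.)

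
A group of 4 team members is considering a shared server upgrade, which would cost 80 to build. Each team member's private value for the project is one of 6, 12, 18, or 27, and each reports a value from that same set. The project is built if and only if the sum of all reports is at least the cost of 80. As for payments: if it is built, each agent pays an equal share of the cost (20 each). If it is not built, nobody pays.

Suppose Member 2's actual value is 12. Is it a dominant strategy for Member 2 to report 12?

Consider the case where Member 1 reports 18, Member 3 reports 27 and Member 4 reports 27.
Truthful report 12: project built, pays 20, utility 12 - 20 = -8.
Report 6 instead: project not built, utility 0.
Since 0 > -8, reporting 6 is strictly better here, so truthful reporting is not dominant.

No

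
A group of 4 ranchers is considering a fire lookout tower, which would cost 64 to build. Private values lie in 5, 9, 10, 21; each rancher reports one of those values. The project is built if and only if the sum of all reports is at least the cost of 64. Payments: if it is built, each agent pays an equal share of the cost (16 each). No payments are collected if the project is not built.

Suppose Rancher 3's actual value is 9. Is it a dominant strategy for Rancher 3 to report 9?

Yes

Check each profile of the others' reports and compare truth against every alternative report.
Others report (21, 21, 21): truth gives -7, best alternative gives -7.
Others report (5, 5, 5): truth gives 0, best alternative gives 0.
Others report (5, 5, 9): truth gives 0, best alternative gives 0.
Others report (5, 5, 10): truth gives 0, best alternative gives 0.
Others report (5, 5, 21): truth gives 0, best alternative gives 0.
Others report (5, 9, 5): truth gives 0, best alternative gives 0.
(Remaining 58 profiles checked similarly; truth is weakly best in each.)
In every case the truthful report is at least as good as any alternative, so it is a dominant strategy.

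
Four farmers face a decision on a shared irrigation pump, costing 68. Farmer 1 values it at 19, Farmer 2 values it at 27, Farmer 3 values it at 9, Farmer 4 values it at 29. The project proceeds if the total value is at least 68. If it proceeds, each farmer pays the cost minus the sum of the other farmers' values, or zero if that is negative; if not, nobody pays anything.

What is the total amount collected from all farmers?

Total value 84 ≥ cost 68, so it is built.
Farmer 1: others sum to 65; max(0, 68 - 65) = 3.
Farmer 2: others sum to 57; max(0, 68 - 57) = 11.
Farmer 3: others sum to 75; max(0, 68 - 75) = 0.
Farmer 4: others sum to 55; max(0, 68 - 55) = 13.
Total collected = 3 + 11 + 0 + 13 = 27.

27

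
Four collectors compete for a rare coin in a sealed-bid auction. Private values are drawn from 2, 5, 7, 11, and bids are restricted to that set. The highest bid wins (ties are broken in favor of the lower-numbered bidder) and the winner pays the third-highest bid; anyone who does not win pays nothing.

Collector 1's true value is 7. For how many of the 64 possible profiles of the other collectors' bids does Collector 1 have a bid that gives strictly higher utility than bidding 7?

Others bid (2, 2, 11): truth gives 0; bid 11 gives 5 > 0. Violating.
Others bid (2, 5, 11): truth gives 0; bid 11 gives 2 > 0. Violating.
Others bid (2, 11, 2): truth gives 0; bid 11 gives 5 > 0. Violating.
Others bid (2, 11, 5): truth gives 0; bid 11 gives 2 > 0. Violating.
Others bid (2, 2, 2): truth gives 5; no alternative beats it.
Others bid (2, 2, 5): truth gives 5; no alternative beats it.
(Checking all 64 profiles: 12 have a profitable deviation, 52 do not.)

12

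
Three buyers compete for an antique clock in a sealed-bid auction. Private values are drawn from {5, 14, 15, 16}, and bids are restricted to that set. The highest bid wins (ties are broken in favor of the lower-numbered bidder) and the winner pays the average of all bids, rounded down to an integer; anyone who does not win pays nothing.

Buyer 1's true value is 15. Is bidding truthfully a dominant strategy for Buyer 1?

No

Consider the case where Buyer 2 bids 5 and Buyer 3 bids 5.
Truthful bid 15: wins, pays 8, utility 15 - 8 = 7.
Bid 5 instead: wins, pays 5, utility 15 - 5 = 10.
Since 10 > 7, bidding 5 is strictly better here, so truthful bidding is not dominant.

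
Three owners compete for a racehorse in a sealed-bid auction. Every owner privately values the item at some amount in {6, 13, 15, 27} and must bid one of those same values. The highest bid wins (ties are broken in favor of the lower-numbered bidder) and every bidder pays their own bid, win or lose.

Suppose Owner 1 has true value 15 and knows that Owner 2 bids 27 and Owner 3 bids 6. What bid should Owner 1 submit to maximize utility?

Bid 6: loses but pays 6, utility -6.
Bid 13: loses but pays 13, utility -13.
Bid 15: loses but pays 15, utility -15.
Bid 27: wins, pays 27, utility 15 - 27 = -12.
The best choice is 6 with utility -6.

6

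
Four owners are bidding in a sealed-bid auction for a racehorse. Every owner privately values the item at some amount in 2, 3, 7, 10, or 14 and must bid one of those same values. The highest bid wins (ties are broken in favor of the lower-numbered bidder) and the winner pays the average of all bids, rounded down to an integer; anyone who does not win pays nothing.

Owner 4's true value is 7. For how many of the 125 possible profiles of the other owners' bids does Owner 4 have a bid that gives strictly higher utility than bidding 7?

19

Others bid (2, 2, 2): truth gives 4; bid 3 gives 5 > 4. Violating.
Others bid (2, 2, 7): truth gives 0; bid 10 gives 2 > 0. Violating.
Others bid (2, 3, 7): truth gives 0; bid 10 gives 2 > 0. Violating.
Others bid (2, 7, 2): truth gives 0; bid 10 gives 2 > 0. Violating.
Others bid (2, 2, 3): truth gives 4; no alternative beats it.
Others bid (2, 2, 10): truth gives 0; no alternative beats it.
(Checking all 125 profiles: 19 have a profitable deviation, 106 do not.)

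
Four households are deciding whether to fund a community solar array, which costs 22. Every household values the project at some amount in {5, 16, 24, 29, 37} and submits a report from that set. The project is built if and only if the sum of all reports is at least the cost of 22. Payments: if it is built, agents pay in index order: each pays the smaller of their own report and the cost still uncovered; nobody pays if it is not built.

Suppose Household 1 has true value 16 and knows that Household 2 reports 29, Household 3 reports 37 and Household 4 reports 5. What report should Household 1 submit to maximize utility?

Report 5: project built, pays 5, utility 16 - 5 = 11.
Report 16: project built, pays 16, utility 16 - 16 = 0.
Report 24: project built, pays 22, utility 16 - 22 = -6.
Report 29: project built, pays 22, utility 16 - 22 = -6.
Report 37: project built, pays 22, utility 16 - 22 = -6.
The best choice is 5 with utility 11.

5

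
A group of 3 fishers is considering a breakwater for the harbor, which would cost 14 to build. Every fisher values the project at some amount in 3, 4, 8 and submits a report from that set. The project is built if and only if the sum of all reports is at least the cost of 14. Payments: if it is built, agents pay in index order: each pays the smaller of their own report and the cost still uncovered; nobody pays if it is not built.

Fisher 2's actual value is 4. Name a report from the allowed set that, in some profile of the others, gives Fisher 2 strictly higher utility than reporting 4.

Suppose Fisher 1 reports 3 and Fisher 3 reports 8.
Report 4: project built, pays 4, utility 4 - 4 = 0.
Report 3: project built, pays 3, utility 4 - 3 = 1.
So reporting 3 beats truth here (1 > 0).

3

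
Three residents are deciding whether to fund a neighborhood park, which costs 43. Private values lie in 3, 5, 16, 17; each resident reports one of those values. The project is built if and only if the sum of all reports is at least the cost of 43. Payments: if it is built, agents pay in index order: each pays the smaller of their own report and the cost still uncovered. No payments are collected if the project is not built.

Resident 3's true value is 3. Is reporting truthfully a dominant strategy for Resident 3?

Check each profile of the others' reports and compare truth against every alternative report.
Others report (3, 3): truth gives 0, best alternative gives 0.
Others report (3, 5): truth gives 0, best alternative gives 0.
Others report (3, 16): truth gives 0, best alternative gives 0.
Others report (3, 17): truth gives 0, best alternative gives 0.
Others report (5, 3): truth gives 0, best alternative gives 0.
Others report (5, 5): truth gives 0, best alternative gives 0.
(Remaining 10 profiles checked similarly; truth is weakly best in each.)
In every case the truthful report is at least as good as any alternative, so it is a dominant strategy.

Yes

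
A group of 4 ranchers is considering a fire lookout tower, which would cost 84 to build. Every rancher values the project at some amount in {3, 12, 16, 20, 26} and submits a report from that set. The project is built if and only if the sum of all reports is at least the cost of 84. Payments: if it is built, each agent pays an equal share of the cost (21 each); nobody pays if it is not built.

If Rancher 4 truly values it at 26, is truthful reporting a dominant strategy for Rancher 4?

Yes

Check each profile of the others' reports and compare truth against every alternative report.
Others report (12, 20, 26): truth gives 5, best alternative gives 0.
Others report (12, 26, 20): truth gives 5, best alternative gives 0.
Others report (16, 16, 26): truth gives 5, best alternative gives 0.
Others report (16, 20, 26): truth gives 5, best alternative gives 0.
Others report (16, 26, 16): truth gives 5, best alternative gives 0.
Others report (16, 26, 20): truth gives 5, best alternative gives 0.
(Remaining 119 profiles checked similarly; truth is weakly best in each.)
In every case the truthful report is at least as good as any alternative, so it is a dominant strategy.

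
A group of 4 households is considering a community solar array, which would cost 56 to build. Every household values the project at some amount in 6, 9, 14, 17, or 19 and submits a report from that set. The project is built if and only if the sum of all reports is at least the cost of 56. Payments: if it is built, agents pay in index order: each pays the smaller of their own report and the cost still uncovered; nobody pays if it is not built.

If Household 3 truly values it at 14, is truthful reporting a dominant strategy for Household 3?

No

Consider the case where Household 1 reports 9, Household 2 reports 19 and Household 4 reports 19.
Truthful report 14: project built, pays 14, utility 14 - 14 = 0.
Report 9 instead: project built, pays 9, utility 14 - 9 = 5.
Since 5 > 0, reporting 9 is strictly better here, so truthful reporting is not dominant.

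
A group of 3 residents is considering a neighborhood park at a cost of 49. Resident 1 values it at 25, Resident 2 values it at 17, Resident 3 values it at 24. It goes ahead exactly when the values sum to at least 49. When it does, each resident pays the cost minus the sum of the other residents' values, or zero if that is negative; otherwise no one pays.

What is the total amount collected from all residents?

15

Total value 66 ≥ cost 49, so it is built.
Resident 1: others sum to 41; max(0, 49 - 41) = 8.
Resident 2: others sum to 49; max(0, 49 - 49) = 0.
Resident 3: others sum to 42; max(0, 49 - 42) = 7.
Total collected = 8 + 0 + 7 = 15.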